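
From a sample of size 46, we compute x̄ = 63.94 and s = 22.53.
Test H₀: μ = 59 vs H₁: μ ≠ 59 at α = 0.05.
One-sample t-test:
H₀: μ = 59
H₁: μ ≠ 59
df = n - 1 = 45
t = (x̄ - μ₀) / (s/√n) = (63.94 - 59) / (22.53/√46) = 1.487
p-value = 0.1440

Since p-value > α = 0.05, we fail to reject H₀.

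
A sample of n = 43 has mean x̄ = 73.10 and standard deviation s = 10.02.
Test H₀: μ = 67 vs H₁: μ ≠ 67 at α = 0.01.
One-sample t-test:
H₀: μ = 67
H₁: μ ≠ 67
df = n - 1 = 42
t = (x̄ - μ₀) / (s/√n) = (73.10 - 67) / (10.02/√43) = 3.992
p-value = 0.0003

Since p-value < α = 0.01, we reject H₀.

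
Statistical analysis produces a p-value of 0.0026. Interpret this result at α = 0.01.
Since p = 0.0026 < α = 0.01, reject H₀.
There is sufficient evidence to reject the null hypothesis; the result is statistically significant at the 0.01 level.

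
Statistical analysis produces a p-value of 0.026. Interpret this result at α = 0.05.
Since p = 0.026 < α = 0.05, reject H₀.
There is sufficient evidence to reject the null hypothesis; the result is statistically significant at the 0.05 level.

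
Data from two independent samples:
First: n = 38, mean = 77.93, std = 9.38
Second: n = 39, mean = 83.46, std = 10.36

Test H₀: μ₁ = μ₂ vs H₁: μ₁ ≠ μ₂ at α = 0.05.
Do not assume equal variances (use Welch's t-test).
Welch's two-sample t-test:
H₀: μ₁ = μ₂
H₁: μ₁ ≠ μ₂
s₁²/n₁ = 9.38²/38 = 2.3154,  s₂²/n₂ = 10.36²/39 = 2.7520
SE = √(s₁²/n₁ + s₂²/n₂) = √(2.3154 + 2.7520) = 2.2511
df (Welch-Satterthwaite) = (s₁²/n₁ + s₂²/n₂)² / [(s₁²/n₁)²/(n₁-1) + (s₂²/n₂)²/(n₂-1)] ≈ 74.60
t = (x̄₁ - x̄₂) / SE = (77.93 - 83.46) / 2.2511 = -5.53 / 2.2511 = -2.457
p-value = 0.0164

Since p-value < α = 0.05, we reject H₀.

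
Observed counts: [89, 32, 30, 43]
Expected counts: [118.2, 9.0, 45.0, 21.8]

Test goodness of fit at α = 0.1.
Chi-square goodness of fit test:
H₀: observed counts match expected distribution
H₁: observed counts differ from expected distribution
df = k - 1 = 3
χ² = Σ(O - E)²/E
   = (89 - 118.2)²/118.2 + (32 - 9.0)²/9.0 + (30 - 45.0)²/45.0 + (43 - 21.8)²/21.8
   = 7.214 + 58.778 + 5.000 + 20.617
   = 91.61
p-value < 0.0001

Since p-value < α = 0.1, we reject H₀.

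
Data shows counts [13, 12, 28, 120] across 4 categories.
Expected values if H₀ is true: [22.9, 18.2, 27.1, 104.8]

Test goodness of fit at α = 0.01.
Chi-square goodness of fit test:
H₀: observed counts match expected distribution
H₁: observed counts differ from expected distribution
df = k - 1 = 3
χ² = Σ(O - E)²/E
   = (13 - 22.9)²/22.9 + (12 - 18.2)²/18.2 + (28 - 27.1)²/27.1 + (120 - 104.8)²/104.8
   = 4.280 + 2.112 + 0.030 + 2.205
   = 8.63
p-value = 0.0347

Since p-value > α = 0.01, we fail to reject H₀.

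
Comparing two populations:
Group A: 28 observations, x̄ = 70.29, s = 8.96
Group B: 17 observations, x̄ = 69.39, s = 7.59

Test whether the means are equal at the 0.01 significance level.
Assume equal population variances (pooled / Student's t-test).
Student's two-sample t-test (equal variances):
H₀: μ₁ = μ₂
H₁: μ₁ ≠ μ₂
df = n₁ + n₂ - 2 = 43
Pooled variance s_p² = [(n₁-1)s₁² + (n₂-1)s₂²] / (n₁ + n₂ - 2) = [(27)(8.96²) + (16)(7.59²)] / 43 = 71.8449
SE = √(s_p²(1/n₁ + 1/n₂)) = √(71.8449 × (1/28 + 1/17)) = 2.6062
t = (x̄₁ - x̄₂) / SE = (70.29 - 69.39) / 2.6062 = 0.90 / 2.6062 = 0.345
p-value = 0.7315

Since p-value > α = 0.01, we fail to reject H₀.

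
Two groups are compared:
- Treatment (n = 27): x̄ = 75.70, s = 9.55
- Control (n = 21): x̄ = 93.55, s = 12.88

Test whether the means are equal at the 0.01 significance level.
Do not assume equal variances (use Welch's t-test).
Welch's two-sample t-test:
H₀: μ₁ = μ₂
H₁: μ₁ ≠ μ₂
s₁²/n₁ = 9.55²/27 = 3.3779,  s₂²/n₂ = 12.88²/21 = 7.8997
SE = √(s₁²/n₁ + s₂²/n₂) = √(3.3779 + 7.8997) = 3.3582
df (Welch-Satterthwaite) = (s₁²/n₁ + s₂²/n₂)² / [(s₁²/n₁)²/(n₁-1) + (s₂²/n₂)²/(n₂-1)] ≈ 35.73
t = (x̄₁ - x̄₂) / SE = (75.70 - 93.55) / 3.3582 = -17.85 / 3.3582 = -5.315
p-value < 0.0001

Since p-value < α = 0.01, we reject H₀.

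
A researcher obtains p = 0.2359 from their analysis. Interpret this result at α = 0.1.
Since p = 0.2359 > α = 0.1, fail to reject H₀.
There is insufficient evidence to reject the null hypothesis; the result is not statistically significant at the 0.1 level.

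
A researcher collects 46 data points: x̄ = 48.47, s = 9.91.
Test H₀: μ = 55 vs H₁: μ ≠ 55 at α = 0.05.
One-sample t-test:
H₀: μ = 55
H₁: μ ≠ 55
df = n - 1 = 45
t = (x̄ - μ₀) / (s/√n) = (48.47 - 55) / (9.91/√46) = -4.469
p-value = 0.0001

Since p-value < α = 0.05, we reject H₀.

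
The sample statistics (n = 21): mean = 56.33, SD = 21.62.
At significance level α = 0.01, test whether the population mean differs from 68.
One-sample t-test:
H₀: μ = 68
H₁: μ ≠ 68
df = n - 1 = 20
t = (x̄ - μ₀) / (s/√n) = (56.33 - 68) / (21.62/√21) = -2.474
p-value = 0.0225

Since p-value > α = 0.01, we fail to reject H₀.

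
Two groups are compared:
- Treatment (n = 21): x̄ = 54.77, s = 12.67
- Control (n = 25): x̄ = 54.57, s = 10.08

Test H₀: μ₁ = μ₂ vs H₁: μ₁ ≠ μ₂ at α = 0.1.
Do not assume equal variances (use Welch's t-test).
Welch's two-sample t-test:
H₀: μ₁ = μ₂
H₁: μ₁ ≠ μ₂
s₁²/n₁ = 12.67²/21 = 7.6442,  s₂²/n₂ = 10.08²/25 = 4.0643
SE = √(s₁²/n₁ + s₂²/n₂) = √(7.6442 + 4.0643) = 3.4218
df (Welch-Satterthwaite) = (s₁²/n₁ + s₂²/n₂)² / [(s₁²/n₁)²/(n₁-1) + (s₂²/n₂)²/(n₂-1)] ≈ 37.98
t = (x̄₁ - x̄₂) / SE = (54.77 - 54.57) / 3.4218 = 0.20 / 3.4218 = 0.058
p-value = 0.9537

Since p-value > α = 0.1, we fail to reject H₀.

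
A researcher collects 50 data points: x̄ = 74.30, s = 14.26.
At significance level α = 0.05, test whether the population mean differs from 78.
One-sample t-test:
H₀: μ = 78
H₁: μ ≠ 78
df = n - 1 = 49
t = (x̄ - μ₀) / (s/√n) = (74.30 - 78) / (14.26/√50) = -1.835
p-value = 0.0726

Since p-value > α = 0.05, we fail to reject H₀.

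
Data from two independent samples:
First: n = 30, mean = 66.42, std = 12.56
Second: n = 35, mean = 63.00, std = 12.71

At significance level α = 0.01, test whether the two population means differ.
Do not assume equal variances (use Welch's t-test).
Welch's two-sample t-test:
H₀: μ₁ = μ₂
H₁: μ₁ ≠ μ₂
s₁²/n₁ = 12.56²/30 = 5.2585,  s₂²/n₂ = 12.71²/35 = 4.6155
SE = √(s₁²/n₁ + s₂²/n₂) = √(5.2585 + 4.6155) = 3.1423
df (Welch-Satterthwaite) = (s₁²/n₁ + s₂²/n₂)² / [(s₁²/n₁)²/(n₁-1) + (s₂²/n₂)²/(n₂-1)] ≈ 61.70
t = (x̄₁ - x̄₂) / SE = (66.42 - 63.00) / 3.1423 = 3.42 / 3.1423 = 1.088
p-value = 0.2807

Since p-value > α = 0.01, we fail to reject H₀.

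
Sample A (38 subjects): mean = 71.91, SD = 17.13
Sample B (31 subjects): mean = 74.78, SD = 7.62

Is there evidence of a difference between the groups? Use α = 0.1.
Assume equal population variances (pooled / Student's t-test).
Student's two-sample t-test (equal variances):
H₀: μ₁ = μ₂
H₁: μ₁ ≠ μ₂
df = n₁ + n₂ - 2 = 67
Pooled variance s_p² = [(n₁-1)s₁² + (n₂-1)s₂²] / (n₁ + n₂ - 2) = [(37)(17.13²) + (30)(7.62²)] / 67 = 188.0462
SE = √(s_p²(1/n₁ + 1/n₂)) = √(188.0462 × (1/38 + 1/31)) = 3.3188
t = (x̄₁ - x̄₂) / SE = (71.91 - 74.78) / 3.3188 = -2.87 / 3.3188 = -0.865
p-value = 0.3903

Since p-value > α = 0.1, we fail to reject H₀.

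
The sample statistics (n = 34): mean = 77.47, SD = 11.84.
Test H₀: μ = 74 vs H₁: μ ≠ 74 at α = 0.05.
One-sample t-test:
H₀: μ = 74
H₁: μ ≠ 74
df = n - 1 = 33
t = (x̄ - μ₀) / (s/√n) = (77.47 - 74) / (11.84/√34) = 1.709
p-value = 0.0969

Since p-value > α = 0.05, we fail to reject H₀.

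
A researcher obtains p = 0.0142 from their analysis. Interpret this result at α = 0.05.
Since p = 0.0142 < α = 0.05, reject H₀.
There is sufficient evidence to reject the null hypothesis; the result is statistically significant at the 0.05 level.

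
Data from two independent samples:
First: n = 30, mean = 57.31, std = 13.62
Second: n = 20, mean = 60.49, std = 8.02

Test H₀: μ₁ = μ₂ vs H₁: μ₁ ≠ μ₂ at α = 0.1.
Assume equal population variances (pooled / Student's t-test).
Student's two-sample t-test (equal variances):
H₀: μ₁ = μ₂
H₁: μ₁ ≠ μ₂
df = n₁ + n₂ - 2 = 48
Pooled variance s_p² = [(n₁-1)s₁² + (n₂-1)s₂²] / (n₁ + n₂ - 2) = [(29)(13.62²) + (19)(8.02²)] / 48 = 137.5357
SE = √(s_p²(1/n₁ + 1/n₂)) = √(137.5357 × (1/30 + 1/20)) = 3.3855
t = (x̄₁ - x̄₂) / SE = (57.31 - 60.49) / 3.3855 = -3.18 / 3.3855 = -0.939
p-value = 0.3523

Since p-value > α = 0.1, we fail to reject H₀.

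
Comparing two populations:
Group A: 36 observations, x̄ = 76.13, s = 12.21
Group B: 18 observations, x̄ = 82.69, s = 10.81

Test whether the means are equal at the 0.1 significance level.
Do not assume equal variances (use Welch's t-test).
Welch's two-sample t-test:
H₀: μ₁ = μ₂
H₁: μ₁ ≠ μ₂
s₁²/n₁ = 12.21²/36 = 4.1412,  s₂²/n₂ = 10.81²/18 = 6.4920
SE = √(s₁²/n₁ + s₂²/n₂) = √(4.1412 + 6.4920) = 3.2609
df (Welch-Satterthwaite) = (s₁²/n₁ + s₂²/n₂)² / [(s₁²/n₁)²/(n₁-1) + (s₂²/n₂)²/(n₂-1)] ≈ 38.08
t = (x̄₁ - x̄₂) / SE = (76.13 - 82.69) / 3.2609 = -6.56 / 3.2609 = -2.012
p-value = 0.0514

Since p-value < α = 0.1, we reject H₀.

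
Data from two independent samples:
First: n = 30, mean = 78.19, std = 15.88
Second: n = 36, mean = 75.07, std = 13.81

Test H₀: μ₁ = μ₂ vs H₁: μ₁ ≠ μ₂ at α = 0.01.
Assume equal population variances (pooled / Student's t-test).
Student's two-sample t-test (equal variances):
H₀: μ₁ = μ₂
H₁: μ₁ ≠ μ₂
df = n₁ + n₂ - 2 = 64
Pooled variance s_p² = [(n₁-1)s₁² + (n₂-1)s₂²] / (n₁ + n₂ - 2) = [(29)(15.88²) + (35)(13.81²)] / 64 = 218.5644
SE = √(s_p²(1/n₁ + 1/n₂)) = √(218.5644 × (1/30 + 1/36)) = 3.6547
t = (x̄₁ - x̄₂) / SE = (78.19 - 75.07) / 3.6547 = 3.12 / 3.6547 = 0.854
p-value = 0.3965

Since p-value > α = 0.01, we fail to reject H₀.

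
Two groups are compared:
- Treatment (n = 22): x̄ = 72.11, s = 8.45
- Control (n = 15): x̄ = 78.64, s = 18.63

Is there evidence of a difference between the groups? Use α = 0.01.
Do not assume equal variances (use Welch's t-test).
Welch's two-sample t-test:
H₀: μ₁ = μ₂
H₁: μ₁ ≠ μ₂
s₁²/n₁ = 8.45²/22 = 3.2456,  s₂²/n₂ = 18.63²/15 = 23.1385
SE = √(s₁²/n₁ + s₂²/n₂) = √(3.2456 + 23.1385) = 5.1365
df (Welch-Satterthwaite) = (s₁²/n₁ + s₂²/n₂)² / [(s₁²/n₁)²/(n₁-1) + (s₂²/n₂)²/(n₂-1)] ≈ 17.97
t = (x̄₁ - x̄₂) / SE = (72.11 - 78.64) / 5.1365 = -6.53 / 5.1365 = -1.271
p-value = 0.2198

Since p-value > α = 0.01, we fail to reject H₀.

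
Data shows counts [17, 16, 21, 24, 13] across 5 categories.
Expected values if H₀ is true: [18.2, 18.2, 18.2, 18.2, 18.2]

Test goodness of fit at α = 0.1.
Chi-square goodness of fit test:
H₀: observed counts match expected distribution
H₁: observed counts differ from expected distribution
df = k - 1 = 4
χ² = Σ(O - E)²/E
   = (17 - 18.2)²/18.2 + (16 - 18.2)²/18.2 + (21 - 18.2)²/18.2 + (24 - 18.2)²/18.2 + (13 - 18.2)²/18.2
   = 0.079 + 0.266 + 0.431 + 1.848 + 1.486
   = 4.11
p-value = 0.3913

Since p-value > α = 0.1, we fail to reject H₀.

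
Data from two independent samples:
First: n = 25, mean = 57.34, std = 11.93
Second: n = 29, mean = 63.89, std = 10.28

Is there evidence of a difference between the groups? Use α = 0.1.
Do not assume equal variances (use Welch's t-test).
Welch's two-sample t-test:
H₀: μ₁ = μ₂
H₁: μ₁ ≠ μ₂
s₁²/n₁ = 11.93²/25 = 5.6930,  s₂²/n₂ = 10.28²/29 = 3.6441
SE = √(s₁²/n₁ + s₂²/n₂) = √(5.6930 + 3.6441) = 3.0557
df (Welch-Satterthwaite) = (s₁²/n₁ + s₂²/n₂)² / [(s₁²/n₁)²/(n₁-1) + (s₂²/n₂)²/(n₂-1)] ≈ 47.78
t = (x̄₁ - x̄₂) / SE = (57.34 - 63.89) / 3.0557 = -6.55 / 3.0557 = -2.144
p-value = 0.0372

Since p-value < α = 0.1, we reject H₀.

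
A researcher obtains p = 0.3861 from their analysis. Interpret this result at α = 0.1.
Since p = 0.3861 > α = 0.1, fail to reject H₀.
There is insufficient evidence to reject the null hypothesis; the result is not statistically significant at the 0.1 level.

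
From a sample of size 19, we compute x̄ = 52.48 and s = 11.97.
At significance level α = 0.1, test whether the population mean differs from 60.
One-sample t-test:
H₀: μ = 60
H₁: μ ≠ 60
df = n - 1 = 18
t = (x̄ - μ₀) / (s/√n) = (52.48 - 60) / (11.97/√19) = -2.738
p-value = 0.0135

Since p-value < α = 0.1, we reject H₀.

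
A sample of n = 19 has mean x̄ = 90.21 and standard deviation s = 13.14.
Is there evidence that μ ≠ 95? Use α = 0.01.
One-sample t-test:
H₀: μ = 95
H₁: μ ≠ 95
df = n - 1 = 18
t = (x̄ - μ₀) / (s/√n) = (90.21 - 95) / (13.14/√19) = -1.589
p-value = 0.1295

Since p-value > α = 0.01, we fail to reject H₀.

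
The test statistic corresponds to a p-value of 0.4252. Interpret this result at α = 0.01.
Since p = 0.4252 > α = 0.01, fail to reject H₀.
There is insufficient evidence to reject the null hypothesis; the result is not statistically significant at the 0.01 level.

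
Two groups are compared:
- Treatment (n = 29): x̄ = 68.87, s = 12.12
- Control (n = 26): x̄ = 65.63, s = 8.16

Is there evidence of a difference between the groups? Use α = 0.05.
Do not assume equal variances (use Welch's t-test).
Welch's two-sample t-test:
H₀: μ₁ = μ₂
H₁: μ₁ ≠ μ₂
s₁²/n₁ = 12.12²/29 = 5.0653,  s₂²/n₂ = 8.16²/26 = 2.5610
SE = √(s₁²/n₁ + s₂²/n₂) = √(5.0653 + 2.5610) = 2.7616
df (Welch-Satterthwaite) = (s₁²/n₁ + s₂²/n₂)² / [(s₁²/n₁)²/(n₁-1) + (s₂²/n₂)²/(n₂-1)] ≈ 49.34
t = (x̄₁ - x̄₂) / SE = (68.87 - 65.63) / 2.7616 = 3.24 / 2.7616 = 1.173
p-value = 0.2463

Since p-value > α = 0.05, we fail to reject H₀.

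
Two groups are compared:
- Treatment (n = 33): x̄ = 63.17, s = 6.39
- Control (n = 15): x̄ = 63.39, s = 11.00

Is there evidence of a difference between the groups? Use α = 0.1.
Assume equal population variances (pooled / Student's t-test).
Student's two-sample t-test (equal variances):
H₀: μ₁ = μ₂
H₁: μ₁ ≠ μ₂
df = n₁ + n₂ - 2 = 46
Pooled variance s_p² = [(n₁-1)s₁² + (n₂-1)s₂²] / (n₁ + n₂ - 2) = [(32)(6.39²) + (14)(11.00²)] / 46 = 65.2310
SE = √(s_p²(1/n₁ + 1/n₂)) = √(65.2310 × (1/33 + 1/15)) = 2.5150
t = (x̄₁ - x̄₂) / SE = (63.17 - 63.39) / 2.5150 = -0.22 / 2.5150 = -0.087
p-value = 0.9307

Since p-value > α = 0.1, we fail to reject H₀.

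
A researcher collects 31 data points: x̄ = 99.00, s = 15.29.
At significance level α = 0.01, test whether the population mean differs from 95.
One-sample t-test:
H₀: μ = 95
H₁: μ ≠ 95
df = n - 1 = 30
t = (x̄ - μ₀) / (s/√n) = (99.00 - 95) / (15.29/√31) = 1.457
p-value = 0.1556

Since p-value > α = 0.01, we fail to reject H₀.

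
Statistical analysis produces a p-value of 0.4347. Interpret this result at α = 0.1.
Since p = 0.4347 > α = 0.1, fail to reject H₀.
There is insufficient evidence to reject the null hypothesis; the result is not statistically significant at the 0.1 level.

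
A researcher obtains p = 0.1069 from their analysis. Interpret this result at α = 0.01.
Since p = 0.1069 > α = 0.01, fail to reject H₀.
There is insufficient evidence to reject the null hypothesis; the result is not statistically significant at the 0.01 level.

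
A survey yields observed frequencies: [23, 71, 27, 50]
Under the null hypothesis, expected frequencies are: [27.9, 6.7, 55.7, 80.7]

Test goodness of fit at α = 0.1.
Chi-square goodness of fit test:
H₀: observed counts match expected distribution
H₁: observed counts differ from expected distribution
df = k - 1 = 3
χ² = Σ(O - E)²/E
   = (23 - 27.9)²/27.9 + (71 - 6.7)²/6.7 + (27 - 55.7)²/55.7 + (50 - 80.7)²/80.7
   = 0.861 + 617.088 + 14.788 + 11.679
   = 644.42
p-value < 0.0001

Since p-value < α = 0.1, we reject H₀.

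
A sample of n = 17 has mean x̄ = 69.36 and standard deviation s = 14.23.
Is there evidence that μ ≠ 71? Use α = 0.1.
One-sample t-test:
H₀: μ = 71
H₁: μ ≠ 71
df = n - 1 = 16
t = (x̄ - μ₀) / (s/√n) = (69.36 - 71) / (14.23/√17) = -0.475
p-value = 0.6411

Since p-value > α = 0.1, we fail to reject H₀.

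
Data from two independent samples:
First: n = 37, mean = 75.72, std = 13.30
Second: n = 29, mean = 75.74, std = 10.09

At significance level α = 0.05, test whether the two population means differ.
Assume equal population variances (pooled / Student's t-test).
Student's two-sample t-test (equal variances):
H₀: μ₁ = μ₂
H₁: μ₁ ≠ μ₂
df = n₁ + n₂ - 2 = 64
Pooled variance s_p² = [(n₁-1)s₁² + (n₂-1)s₂²] / (n₁ + n₂ - 2) = [(36)(13.30²) + (28)(10.09²)] / 64 = 144.0417
SE = √(s_p²(1/n₁ + 1/n₂)) = √(144.0417 × (1/37 + 1/29)) = 2.9766
t = (x̄₁ - x̄₂) / SE = (75.72 - 75.74) / 2.9766 = -0.02 / 2.9766 = -0.007
p-value = 0.9947

Since p-value > α = 0.05, we fail to reject H₀.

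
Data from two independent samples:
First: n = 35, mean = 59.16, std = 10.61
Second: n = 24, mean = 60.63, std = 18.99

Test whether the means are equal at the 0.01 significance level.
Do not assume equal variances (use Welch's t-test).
Welch's two-sample t-test:
H₀: μ₁ = μ₂
H₁: μ₁ ≠ μ₂
s₁²/n₁ = 10.61²/35 = 3.2163,  s₂²/n₂ = 18.99²/24 = 15.0258
SE = √(s₁²/n₁ + s₂²/n₂) = √(3.2163 + 15.0258) = 4.2711
df (Welch-Satterthwaite) = (s₁²/n₁ + s₂²/n₂)² / [(s₁²/n₁)²/(n₁-1) + (s₂²/n₂)²/(n₂-1)] ≈ 32.88
t = (x̄₁ - x̄₂) / SE = (59.16 - 60.63) / 4.2711 = -1.47 / 4.2711 = -0.344
p-value = 0.7329

Since p-value > α = 0.01, we fail to reject H₀.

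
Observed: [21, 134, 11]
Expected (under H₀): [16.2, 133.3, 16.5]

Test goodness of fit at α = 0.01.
Chi-square goodness of fit test:
H₀: observed counts match expected distribution
H₁: observed counts differ from expected distribution
df = k - 1 = 2
χ² = Σ(O - E)²/E
   = (21 - 16.2)²/16.2 + (134 - 133.3)²/133.3 + (11 - 16.5)²/16.5
   = 1.422 + 0.004 + 1.833
   = 3.26
p-value = 0.1960

Since p-value > α = 0.01, we fail to reject H₀.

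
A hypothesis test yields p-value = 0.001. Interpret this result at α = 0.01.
Since p = 0.001 < α = 0.01, reject H₀.
There is sufficient evidence to reject the null hypothesis; the result is statistically significant at the 0.01 level.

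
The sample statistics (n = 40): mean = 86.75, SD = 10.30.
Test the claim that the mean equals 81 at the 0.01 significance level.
One-sample t-test:
H₀: μ = 81
H₁: μ ≠ 81
df = n - 1 = 39
t = (x̄ - μ₀) / (s/√n) = (86.75 - 81) / (10.30/√40) = 3.531
p-value = 0.0011

Since p-value < α = 0.01, we reject H₀.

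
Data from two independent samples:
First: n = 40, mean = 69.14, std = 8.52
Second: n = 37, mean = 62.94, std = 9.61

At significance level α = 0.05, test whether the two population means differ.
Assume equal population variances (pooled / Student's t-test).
Student's two-sample t-test (equal variances):
H₀: μ₁ = μ₂
H₁: μ₁ ≠ μ₂
df = n₁ + n₂ - 2 = 75
Pooled variance s_p² = [(n₁-1)s₁² + (n₂-1)s₂²] / (n₁ + n₂ - 2) = [(39)(8.52²) + (36)(9.61²)] / 75 = 82.0760
SE = √(s_p²(1/n₁ + 1/n₂)) = √(82.0760 × (1/40 + 1/37)) = 2.0664
t = (x̄₁ - x̄₂) / SE = (69.14 - 62.94) / 2.0664 = 6.20 / 2.0664 = 3.000
p-value = 0.0037

Since p-value < α = 0.05, we reject H₀.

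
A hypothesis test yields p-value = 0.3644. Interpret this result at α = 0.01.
Since p = 0.3644 > α = 0.01, fail to reject H₀.
There is insufficient evidence to reject the null hypothesis; the result is not statistically significant at the 0.01 level.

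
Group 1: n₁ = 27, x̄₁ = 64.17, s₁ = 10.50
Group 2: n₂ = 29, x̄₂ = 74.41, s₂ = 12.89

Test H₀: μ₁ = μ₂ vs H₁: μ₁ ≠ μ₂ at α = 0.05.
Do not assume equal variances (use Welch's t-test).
Welch's two-sample t-test:
H₀: μ₁ = μ₂
H₁: μ₁ ≠ μ₂
s₁²/n₁ = 10.50²/27 = 4.0833,  s₂²/n₂ = 12.89²/29 = 5.7294
SE = √(s₁²/n₁ + s₂²/n₂) = √(4.0833 + 5.7294) = 3.1325
df (Welch-Satterthwaite) = (s₁²/n₁ + s₂²/n₂)² / [(s₁²/n₁)²/(n₁-1) + (s₂²/n₂)²/(n₂-1)] ≈ 53.09
t = (x̄₁ - x̄₂) / SE = (64.17 - 74.41) / 3.1325 = -10.24 / 3.1325 = -3.269
p-value = 0.0019

Since p-value < α = 0.05, we reject H₀.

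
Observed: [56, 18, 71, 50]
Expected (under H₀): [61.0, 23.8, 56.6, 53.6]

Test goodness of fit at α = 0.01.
Chi-square goodness of fit test:
H₀: observed counts match expected distribution
H₁: observed counts differ from expected distribution
df = k - 1 = 3
χ² = Σ(O - E)²/E
   = (56 - 61.0)²/61.0 + (18 - 23.8)²/23.8 + (71 - 56.6)²/56.6 + (50 - 53.6)²/53.6
   = 0.410 + 1.413 + 3.664 + 0.242
   = 5.73
p-value = 0.1256

Since p-value > α = 0.01, we fail to reject H₀.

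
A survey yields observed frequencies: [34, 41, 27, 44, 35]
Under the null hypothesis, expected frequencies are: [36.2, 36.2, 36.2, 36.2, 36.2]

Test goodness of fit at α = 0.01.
Chi-square goodness of fit test:
H₀: observed counts match expected distribution
H₁: observed counts differ from expected distribution
df = k - 1 = 4
χ² = Σ(O - E)²/E
   = (34 - 36.2)²/36.2 + (41 - 36.2)²/36.2 + (27 - 36.2)²/36.2 + (44 - 36.2)²/36.2 + (35 - 36.2)²/36.2
   = 0.134 + 0.636 + 2.338 + 1.681 + 0.040
   = 4.83
p-value = 0.3053

Since p-value > α = 0.01, we fail to reject H₀.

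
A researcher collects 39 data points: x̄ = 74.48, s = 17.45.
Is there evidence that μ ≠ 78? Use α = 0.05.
One-sample t-test:
H₀: μ = 78
H₁: μ ≠ 78
df = n - 1 = 38
t = (x̄ - μ₀) / (s/√n) = (74.48 - 78) / (17.45/√39) = -1.260
p-value = 0.2154

Since p-value > α = 0.05, we fail to reject H₀.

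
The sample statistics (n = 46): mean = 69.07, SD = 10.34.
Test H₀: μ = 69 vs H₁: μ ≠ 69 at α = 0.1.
One-sample t-test:
H₀: μ = 69
H₁: μ ≠ 69
df = n - 1 = 45
t = (x̄ - μ₀) / (s/√n) = (69.07 - 69) / (10.34/√46) = 0.046
p-value = 0.9636

Since p-value > α = 0.1, we fail to reject H₀.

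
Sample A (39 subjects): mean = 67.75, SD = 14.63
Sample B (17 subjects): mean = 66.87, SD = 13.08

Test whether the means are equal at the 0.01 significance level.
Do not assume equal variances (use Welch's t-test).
Welch's two-sample t-test:
H₀: μ₁ = μ₂
H₁: μ₁ ≠ μ₂
s₁²/n₁ = 14.63²/39 = 5.4881,  s₂²/n₂ = 13.08²/17 = 10.0639
SE = √(s₁²/n₁ + s₂²/n₂) = √(5.4881 + 10.0639) = 3.9436
df (Welch-Satterthwaite) = (s₁²/n₁ + s₂²/n₂)² / [(s₁²/n₁)²/(n₁-1) + (s₂²/n₂)²/(n₂-1)] ≈ 33.96
t = (x̄₁ - x̄₂) / SE = (67.75 - 66.87) / 3.9436 = 0.88 / 3.9436 = 0.223
p-value = 0.8248

Since p-value > α = 0.01, we fail to reject H₀.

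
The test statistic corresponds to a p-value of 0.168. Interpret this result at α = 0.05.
Since p = 0.168 > α = 0.05, fail to reject H₀.
There is insufficient evidence to reject the null hypothesis; the result is not statistically significant at the 0.05 level.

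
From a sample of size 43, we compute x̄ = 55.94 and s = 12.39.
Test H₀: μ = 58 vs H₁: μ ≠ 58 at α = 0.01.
One-sample t-test:
H₀: μ = 58
H₁: μ ≠ 58
df = n - 1 = 42
t = (x̄ - μ₀) / (s/√n) = (55.94 - 58) / (12.39/√43) = -1.090
p-value = 0.2818

Since p-value > α = 0.01, we fail to reject H₀.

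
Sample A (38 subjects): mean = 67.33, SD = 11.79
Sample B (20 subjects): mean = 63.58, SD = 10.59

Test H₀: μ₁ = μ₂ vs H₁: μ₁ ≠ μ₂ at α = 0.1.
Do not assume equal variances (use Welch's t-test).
Welch's two-sample t-test:
H₀: μ₁ = μ₂
H₁: μ₁ ≠ μ₂
s₁²/n₁ = 11.79²/38 = 3.6580,  s₂²/n₂ = 10.59²/20 = 5.6074
SE = √(s₁²/n₁ + s₂²/n₂) = √(3.6580 + 5.6074) = 3.0439
df (Welch-Satterthwaite) = (s₁²/n₁ + s₂²/n₂)² / [(s₁²/n₁)²/(n₁-1) + (s₂²/n₂)²/(n₂-1)] ≈ 42.57
t = (x̄₁ - x̄₂) / SE = (67.33 - 63.58) / 3.0439 = 3.75 / 3.0439 = 1.232
p-value = 0.2247

Since p-value > α = 0.1, we fail to reject H₀.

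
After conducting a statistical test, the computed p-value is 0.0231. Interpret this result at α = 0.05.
Since p = 0.0231 < α = 0.05, reject H₀.
There is sufficient evidence to reject the null hypothesis; the result is statistically significant at the 0.05 level.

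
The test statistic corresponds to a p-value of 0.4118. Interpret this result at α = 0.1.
Since p = 0.4118 > α = 0.1, fail to reject H₀.
There is insufficient evidence to reject the null hypothesis; the result is not statistically significant at the 0.1 level.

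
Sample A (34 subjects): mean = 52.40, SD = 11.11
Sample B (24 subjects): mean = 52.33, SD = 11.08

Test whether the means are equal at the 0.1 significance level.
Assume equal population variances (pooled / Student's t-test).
Student's two-sample t-test (equal variances):
H₀: μ₁ = μ₂
H₁: μ₁ ≠ μ₂
df = n₁ + n₂ - 2 = 56
Pooled variance s_p² = [(n₁-1)s₁² + (n₂-1)s₂²] / (n₁ + n₂ - 2) = [(33)(11.11²) + (23)(11.08²)] / 56 = 123.1587
SE = √(s_p²(1/n₁ + 1/n₂)) = √(123.1587 × (1/34 + 1/24)) = 2.9587
t = (x̄₁ - x̄₂) / SE = (52.40 - 52.33) / 2.9587 = 0.07 / 2.9587 = 0.024
p-value = 0.9812

Since p-value > α = 0.1, we fail to reject H₀.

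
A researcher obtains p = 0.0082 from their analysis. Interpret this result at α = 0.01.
Since p = 0.0082 < α = 0.01, reject H₀.
There is sufficient evidence to reject the null hypothesis; the result is statistically significant at the 0.01 level.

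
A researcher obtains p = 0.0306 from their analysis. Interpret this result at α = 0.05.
Since p = 0.0306 < α = 0.05, reject H₀.
There is sufficient evidence to reject the null hypothesis; the result is statistically significant at the 0.05 level.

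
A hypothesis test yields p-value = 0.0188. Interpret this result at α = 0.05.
Since p = 0.0188 < α = 0.05, reject H₀.
There is sufficient evidence to reject the null hypothesis; the result is statistically significant at the 0.05 level.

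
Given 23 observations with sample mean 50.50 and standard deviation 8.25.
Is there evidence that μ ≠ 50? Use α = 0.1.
One-sample t-test:
H₀: μ = 50
H₁: μ ≠ 50
df = n - 1 = 22
t = (x̄ - μ₀) / (s/√n) = (50.50 - 50) / (8.25/√23) = 0.291
p-value = 0.7740

Since p-value > α = 0.1, we fail to reject H₀.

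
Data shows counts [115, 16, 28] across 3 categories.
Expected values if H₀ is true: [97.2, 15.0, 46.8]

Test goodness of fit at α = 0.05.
Chi-square goodness of fit test:
H₀: observed counts match expected distribution
H₁: observed counts differ from expected distribution
df = k - 1 = 2
χ² = Σ(O - E)²/E
   = (115 - 97.2)²/97.2 + (16 - 15.0)²/15.0 + (28 - 46.8)²/46.8
   = 3.260 + 0.067 + 7.552
   = 10.88
p-value = 0.0043

Since p-value < α = 0.05, we reject H₀.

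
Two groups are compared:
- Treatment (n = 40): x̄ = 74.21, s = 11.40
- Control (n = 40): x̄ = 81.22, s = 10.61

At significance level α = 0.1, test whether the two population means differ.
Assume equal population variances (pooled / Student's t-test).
Student's two-sample t-test (equal variances):
H₀: μ₁ = μ₂
H₁: μ₁ ≠ μ₂
df = n₁ + n₂ - 2 = 78
Pooled variance s_p² = [(n₁-1)s₁² + (n₂-1)s₂²] / (n₁ + n₂ - 2) = [(39)(11.40²) + (39)(10.61²)] / 78 = 121.2660
SE = √(s_p²(1/n₁ + 1/n₂)) = √(121.2660 × (1/40 + 1/40)) = 2.4624
t = (x̄₁ - x̄₂) / SE = (74.21 - 81.22) / 2.4624 = -7.01 / 2.4624 = -2.847
p-value = 0.0056

Since p-value < α = 0.1, we reject H₀.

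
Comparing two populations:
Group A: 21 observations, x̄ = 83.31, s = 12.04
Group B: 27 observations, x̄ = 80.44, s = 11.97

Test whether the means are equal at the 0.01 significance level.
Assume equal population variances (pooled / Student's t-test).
Student's two-sample t-test (equal variances):
H₀: μ₁ = μ₂
H₁: μ₁ ≠ μ₂
df = n₁ + n₂ - 2 = 46
Pooled variance s_p² = [(n₁-1)s₁² + (n₂-1)s₂²] / (n₁ + n₂ - 2) = [(20)(12.04²) + (26)(11.97²)] / 46 = 144.0116
SE = √(s_p²(1/n₁ + 1/n₂)) = √(144.0116 × (1/21 + 1/27)) = 3.4916
t = (x̄₁ - x̄₂) / SE = (83.31 - 80.44) / 3.4916 = 2.87 / 3.4916 = 0.822
p-value = 0.4153

Since p-value > α = 0.01, we fail to reject H₀.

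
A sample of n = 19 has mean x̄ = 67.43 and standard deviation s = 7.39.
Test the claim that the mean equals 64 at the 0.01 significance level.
One-sample t-test:
H₀: μ = 64
H₁: μ ≠ 64
df = n - 1 = 18
t = (x̄ - μ₀) / (s/√n) = (67.43 - 64) / (7.39/√19) = 2.023
p-value = 0.0582

Since p-value > α = 0.01, we fail to reject H₀.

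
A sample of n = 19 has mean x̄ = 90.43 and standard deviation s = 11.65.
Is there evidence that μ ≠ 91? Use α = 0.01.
One-sample t-test:
H₀: μ = 91
H₁: μ ≠ 91
df = n - 1 = 18
t = (x̄ - μ₀) / (s/√n) = (90.43 - 91) / (11.65/√19) = -0.213
p-value = 0.8335

Since p-value > α = 0.01, we fail to reject H₀.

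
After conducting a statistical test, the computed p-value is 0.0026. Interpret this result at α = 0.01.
Since p = 0.0026 < α = 0.01, reject H₀.
There is sufficient evidence to reject the null hypothesis; the result is statistically significant at the 0.01 level.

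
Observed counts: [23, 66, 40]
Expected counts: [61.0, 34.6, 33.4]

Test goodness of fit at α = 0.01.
Chi-square goodness of fit test:
H₀: observed counts match expected distribution
H₁: observed counts differ from expected distribution
df = k - 1 = 2
χ² = Σ(O - E)²/E
   = (23 - 61.0)²/61.0 + (66 - 34.6)²/34.6 + (40 - 33.4)²/33.4
   = 23.672 + 28.496 + 1.304
   = 53.47
p-value < 0.0001

Since p-value < α = 0.01, we reject H₀.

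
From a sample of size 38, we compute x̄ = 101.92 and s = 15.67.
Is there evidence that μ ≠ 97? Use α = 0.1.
One-sample t-test:
H₀: μ = 97
H₁: μ ≠ 97
df = n - 1 = 37
t = (x̄ - μ₀) / (s/√n) = (101.92 - 97) / (15.67/√38) = 1.935
p-value = 0.0606

Since p-value < α = 0.1, we reject H₀.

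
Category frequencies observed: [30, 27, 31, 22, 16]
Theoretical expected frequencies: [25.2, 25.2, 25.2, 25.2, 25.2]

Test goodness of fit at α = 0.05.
Chi-square goodness of fit test:
H₀: observed counts match expected distribution
H₁: observed counts differ from expected distribution
df = k - 1 = 4
χ² = Σ(O - E)²/E
   = (30 - 25.2)²/25.2 + (27 - 25.2)²/25.2 + (31 - 25.2)²/25.2 + (22 - 25.2)²/25.2 + (16 - 25.2)²/25.2
   = 0.914 + 0.129 + 1.335 + 0.406 + 3.359
   = 6.14
p-value = 0.1887

Since p-value > α = 0.05, we fail to reject H₀.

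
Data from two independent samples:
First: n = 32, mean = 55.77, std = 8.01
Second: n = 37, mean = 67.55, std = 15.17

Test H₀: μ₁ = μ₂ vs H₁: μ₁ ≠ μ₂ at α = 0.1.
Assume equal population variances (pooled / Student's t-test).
Student's two-sample t-test (equal variances):
H₀: μ₁ = μ₂
H₁: μ₁ ≠ μ₂
df = n₁ + n₂ - 2 = 67
Pooled variance s_p² = [(n₁-1)s₁² + (n₂-1)s₂²] / (n₁ + n₂ - 2) = [(31)(8.01²) + (36)(15.17²)] / 67 = 153.3374
SE = √(s_p²(1/n₁ + 1/n₂)) = √(153.3374 × (1/32 + 1/37)) = 2.9893
t = (x̄₁ - x̄₂) / SE = (55.77 - 67.55) / 2.9893 = -11.78 / 2.9893 = -3.941
p-value = 0.0002

Since p-value < α = 0.1, we reject H₀.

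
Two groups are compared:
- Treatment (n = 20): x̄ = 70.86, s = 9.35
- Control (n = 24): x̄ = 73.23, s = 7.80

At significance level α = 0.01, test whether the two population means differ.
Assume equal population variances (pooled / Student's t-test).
Student's two-sample t-test (equal variances):
H₀: μ₁ = μ₂
H₁: μ₁ ≠ μ₂
df = n₁ + n₂ - 2 = 42
Pooled variance s_p² = [(n₁-1)s₁² + (n₂-1)s₂²] / (n₁ + n₂ - 2) = [(19)(9.35²) + (23)(7.80²)] / 42 = 72.8654
SE = √(s_p²(1/n₁ + 1/n₂)) = √(72.8654 × (1/20 + 1/24)) = 2.5844
t = (x̄₁ - x̄₂) / SE = (70.86 - 73.23) / 2.5844 = -2.37 / 2.5844 = -0.917
p-value = 0.3644

Since p-value > α = 0.01, we fail to reject H₀.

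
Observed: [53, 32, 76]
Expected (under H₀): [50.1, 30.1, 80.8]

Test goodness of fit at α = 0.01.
Chi-square goodness of fit test:
H₀: observed counts match expected distribution
H₁: observed counts differ from expected distribution
df = k - 1 = 2
χ² = Σ(O - E)²/E
   = (53 - 50.1)²/50.1 + (32 - 30.1)²/30.1 + (76 - 80.8)²/80.8
   = 0.168 + 0.120 + 0.285
   = 0.57
p-value = 0.7509

Since p-value > α = 0.01, we fail to reject H₀.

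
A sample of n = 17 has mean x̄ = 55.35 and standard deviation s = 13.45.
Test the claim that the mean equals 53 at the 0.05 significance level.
One-sample t-test:
H₀: μ = 53
H₁: μ ≠ 53
df = n - 1 = 16
t = (x̄ - μ₀) / (s/√n) = (55.35 - 53) / (13.45/√17) = 0.720
p-value = 0.4817

Since p-value > α = 0.05, we fail to reject H₀.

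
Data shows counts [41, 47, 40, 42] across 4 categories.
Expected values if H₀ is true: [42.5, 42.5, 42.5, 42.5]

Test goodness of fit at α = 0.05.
Chi-square goodness of fit test:
H₀: observed counts match expected distribution
H₁: observed counts differ from expected distribution
df = k - 1 = 3
χ² = Σ(O - E)²/E
   = (41 - 42.5)²/42.5 + (47 - 42.5)²/42.5 + (40 - 42.5)²/42.5 + (42 - 42.5)²/42.5
   = 0.053 + 0.476 + 0.147 + 0.006
   = 0.68
p-value = 0.8773

Since p-value > α = 0.05, we fail to reject H₀.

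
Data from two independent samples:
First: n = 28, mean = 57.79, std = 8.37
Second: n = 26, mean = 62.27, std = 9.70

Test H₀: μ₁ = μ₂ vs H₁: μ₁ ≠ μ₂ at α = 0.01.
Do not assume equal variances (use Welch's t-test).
Welch's two-sample t-test:
H₀: μ₁ = μ₂
H₁: μ₁ ≠ μ₂
s₁²/n₁ = 8.37²/28 = 2.5020,  s₂²/n₂ = 9.70²/26 = 3.6188
SE = √(s₁²/n₁ + s₂²/n₂) = √(2.5020 + 3.6188) = 2.4740
df (Welch-Satterthwaite) = (s₁²/n₁ + s₂²/n₂)² / [(s₁²/n₁)²/(n₁-1) + (s₂²/n₂)²/(n₂-1)] ≈ 49.58
t = (x̄₁ - x̄₂) / SE = (57.79 - 62.27) / 2.4740 = -4.48 / 2.4740 = -1.811
p-value = 0.0762

Since p-value > α = 0.01, we fail to reject H₀.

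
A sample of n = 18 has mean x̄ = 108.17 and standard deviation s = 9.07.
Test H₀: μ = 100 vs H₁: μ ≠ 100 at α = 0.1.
One-sample t-test:
H₀: μ = 100
H₁: μ ≠ 100
df = n - 1 = 17
t = (x̄ - μ₀) / (s/√n) = (108.17 - 100) / (9.07/√18) = 3.822
p-value = 0.0014

Since p-value < α = 0.1, we reject H₀.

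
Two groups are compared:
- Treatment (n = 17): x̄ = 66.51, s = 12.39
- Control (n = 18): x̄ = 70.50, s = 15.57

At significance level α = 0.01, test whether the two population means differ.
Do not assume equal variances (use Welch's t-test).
Welch's two-sample t-test:
H₀: μ₁ = μ₂
H₁: μ₁ ≠ μ₂
s₁²/n₁ = 12.39²/17 = 9.0301,  s₂²/n₂ = 15.57²/18 = 13.4680
SE = √(s₁²/n₁ + s₂²/n₂) = √(9.0301 + 13.4680) = 4.7432
df (Welch-Satterthwaite) = (s₁²/n₁ + s₂²/n₂)² / [(s₁²/n₁)²/(n₁-1) + (s₂²/n₂)²/(n₂-1)] ≈ 32.10
t = (x̄₁ - x̄₂) / SE = (66.51 - 70.50) / 4.7432 = -3.99 / 4.7432 = -0.841
p-value = 0.4065

Since p-value > α = 0.01, we fail to reject H₀.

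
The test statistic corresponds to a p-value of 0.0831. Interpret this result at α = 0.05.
Since p = 0.0831 > α = 0.05, fail to reject H₀.
There is insufficient evidence to reject the null hypothesis; the result is not statistically significant at the 0.05 level.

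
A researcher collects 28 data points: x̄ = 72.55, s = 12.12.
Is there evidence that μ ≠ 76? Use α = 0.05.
One-sample t-test:
H₀: μ = 76
H₁: μ ≠ 76
df = n - 1 = 27
t = (x̄ - μ₀) / (s/√n) = (72.55 - 76) / (12.12/√28) = -1.506
p-value = 0.1436

Since p-value > α = 0.05, we fail to reject H₀.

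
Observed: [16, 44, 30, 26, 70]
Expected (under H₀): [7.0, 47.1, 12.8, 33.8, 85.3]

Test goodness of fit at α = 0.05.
Chi-square goodness of fit test:
H₀: observed counts match expected distribution
H₁: observed counts differ from expected distribution
df = k - 1 = 4
χ² = Σ(O - E)²/E
   = (16 - 7.0)²/7.0 + (44 - 47.1)²/47.1 + (30 - 12.8)²/12.8 + (26 - 33.8)²/33.8 + (70 - 85.3)²/85.3
   = 11.571 + 0.204 + 23.112 + 1.800 + 2.744
   = 39.43
p-value < 0.0001

Since p-value < α = 0.05, we reject H₀.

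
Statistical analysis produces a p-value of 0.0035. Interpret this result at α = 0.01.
Since p = 0.0035 < α = 0.01, reject H₀.
There is sufficient evidence to reject the null hypothesis; the result is statistically significant at the 0.01 level.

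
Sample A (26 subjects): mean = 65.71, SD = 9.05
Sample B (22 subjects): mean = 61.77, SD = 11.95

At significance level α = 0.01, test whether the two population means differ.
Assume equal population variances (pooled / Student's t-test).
Student's two-sample t-test (equal variances):
H₀: μ₁ = μ₂
H₁: μ₁ ≠ μ₂
df = n₁ + n₂ - 2 = 46
Pooled variance s_p² = [(n₁-1)s₁² + (n₂-1)s₂²] / (n₁ + n₂ - 2) = [(25)(9.05²) + (21)(11.95²)] / 46 = 109.7047
SE = √(s_p²(1/n₁ + 1/n₂)) = √(109.7047 × (1/26 + 1/22)) = 3.0341
t = (x̄₁ - x̄₂) / SE = (65.71 - 61.77) / 3.0341 = 3.94 / 3.0341 = 1.299
p-value = 0.2006

Since p-value > α = 0.01, we fail to reject H₀.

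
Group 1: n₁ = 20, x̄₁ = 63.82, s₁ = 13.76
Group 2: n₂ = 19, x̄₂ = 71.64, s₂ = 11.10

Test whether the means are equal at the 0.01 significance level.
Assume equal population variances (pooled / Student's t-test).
Student's two-sample t-test (equal variances):
H₀: μ₁ = μ₂
H₁: μ₁ ≠ μ₂
df = n₁ + n₂ - 2 = 37
Pooled variance s_p² = [(n₁-1)s₁² + (n₂-1)s₂²] / (n₁ + n₂ - 2) = [(19)(13.76²) + (18)(11.10²)] / 37 = 157.1674
SE = √(s_p²(1/n₁ + 1/n₂)) = √(157.1674 × (1/20 + 1/19)) = 4.0163
t = (x̄₁ - x̄₂) / SE = (63.82 - 71.64) / 4.0163 = -7.82 / 4.0163 = -1.947
p-value = 0.0591

Since p-value > α = 0.01, we fail to reject H₀.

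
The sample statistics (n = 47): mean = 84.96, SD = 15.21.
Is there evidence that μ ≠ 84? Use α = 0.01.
One-sample t-test:
H₀: μ = 84
H₁: μ ≠ 84
df = n - 1 = 46
t = (x̄ - μ₀) / (s/√n) = (84.96 - 84) / (15.21/√47) = 0.433
p-value = 0.6673

Since p-value > α = 0.01, we fail to reject H₀.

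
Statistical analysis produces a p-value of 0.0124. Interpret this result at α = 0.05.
Since p = 0.0124 < α = 0.05, reject H₀.
There is sufficient evidence to reject the null hypothesis; the result is statistically significant at the 0.05 level.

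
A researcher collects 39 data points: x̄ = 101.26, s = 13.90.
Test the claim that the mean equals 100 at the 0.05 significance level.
One-sample t-test:
H₀: μ = 100
H₁: μ ≠ 100
df = n - 1 = 38
t = (x̄ - μ₀) / (s/√n) = (101.26 - 100) / (13.90/√39) = 0.566
p-value = 0.5747

Since p-value > α = 0.05, we fail to reject H₀.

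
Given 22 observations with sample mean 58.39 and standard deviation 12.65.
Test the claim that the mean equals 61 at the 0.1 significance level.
One-sample t-test:
H₀: μ = 61
H₁: μ ≠ 61
df = n - 1 = 21
t = (x̄ - μ₀) / (s/√n) = (58.39 - 61) / (12.65/√22) = -0.968
p-value = 0.3442

Since p-value > α = 0.1, we fail to reject H₀.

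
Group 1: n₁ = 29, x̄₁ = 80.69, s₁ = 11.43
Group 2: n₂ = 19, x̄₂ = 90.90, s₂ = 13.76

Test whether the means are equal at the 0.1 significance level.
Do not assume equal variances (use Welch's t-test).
Welch's two-sample t-test:
H₀: μ₁ = μ₂
H₁: μ₁ ≠ μ₂
s₁²/n₁ = 11.43²/29 = 4.5050,  s₂²/n₂ = 13.76²/19 = 9.9651
SE = √(s₁²/n₁ + s₂²/n₂) = √(4.5050 + 9.9651) = 3.8040
df (Welch-Satterthwaite) = (s₁²/n₁ + s₂²/n₂)² / [(s₁²/n₁)²/(n₁-1) + (s₂²/n₂)²/(n₂-1)] ≈ 33.55
t = (x̄₁ - x̄₂) / SE = (80.69 - 90.90) / 3.8040 = -10.21 / 3.8040 = -2.684
p-value = 0.0112

Since p-value < α = 0.1, we reject H₀.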